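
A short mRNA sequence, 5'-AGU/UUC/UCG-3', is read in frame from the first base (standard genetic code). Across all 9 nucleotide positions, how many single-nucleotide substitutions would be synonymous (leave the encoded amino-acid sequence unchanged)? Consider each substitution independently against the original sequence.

Codon 1 (AGU, Ser): 1 synonymous substitution.
Codon 2 (UUC, Phe): 1 synonymous substitution.
Codon 3 (UCG, Ser): 3 synonymous substitutions.
Total: 1 + 1 + 3 = 5.

5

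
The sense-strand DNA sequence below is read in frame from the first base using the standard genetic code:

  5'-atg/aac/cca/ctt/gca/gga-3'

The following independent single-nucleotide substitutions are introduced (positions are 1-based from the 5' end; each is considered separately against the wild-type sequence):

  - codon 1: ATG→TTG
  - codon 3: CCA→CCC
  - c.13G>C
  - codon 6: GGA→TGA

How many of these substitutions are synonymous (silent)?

Codon 1: ATG (Met) → TTG (Leu) — missense.
Codon 3: CCA (Pro) → CCC (Pro) — synonymous.
Codon 5: GCA (Ala) → CCA (Pro) — missense.
Codon 6: GGA (Gly) → TGA (Stop) — nonsense.
Synonymous: 1 of 4.

1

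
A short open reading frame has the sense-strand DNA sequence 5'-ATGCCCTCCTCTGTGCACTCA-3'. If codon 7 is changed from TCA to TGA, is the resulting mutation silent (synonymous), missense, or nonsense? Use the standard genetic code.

Position 20 falls in codon 7: TCA → Ser.
After the substitution the codon is TGA → Stop.
The new codon is a stop codon, so this is a nonsense mutation.

nonsense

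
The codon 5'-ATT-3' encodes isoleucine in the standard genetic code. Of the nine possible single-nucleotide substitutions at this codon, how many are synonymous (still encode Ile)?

Position 1: none → 0 synonymous.
Position 2: none → 0 synonymous.
Position 3: ATC, ATA → 2 synonymous.
Total: 0 + 0 + 2 = 2.

2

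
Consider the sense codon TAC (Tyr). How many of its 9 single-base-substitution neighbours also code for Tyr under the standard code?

1

Position 1: none → 0 synonymous.
Position 2: none → 0 synonymous.
Position 3: TAT → 1 synonymous.
Total: 0 + 0 + 1 = 1.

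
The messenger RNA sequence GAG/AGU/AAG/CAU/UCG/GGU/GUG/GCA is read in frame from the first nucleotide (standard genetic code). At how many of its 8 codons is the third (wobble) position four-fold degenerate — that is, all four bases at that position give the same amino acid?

Codon 1 GAG (Glu): third position 2-fold.
Codon 2 AGU (Ser): third position 2-fold.
Codon 3 AAG (Lys): third position 2-fold.
Codon 4 CAU (His): third position 2-fold.
Codon 5 UCG (Ser): third position 4-fold.
Codon 6 GGU (Gly): third position 4-fold.
Codon 7 GUG (Val): third position 4-fold.
Codon 8 GCA (Ala): third position 4-fold.
Four-fold degenerate third positions: 4.

4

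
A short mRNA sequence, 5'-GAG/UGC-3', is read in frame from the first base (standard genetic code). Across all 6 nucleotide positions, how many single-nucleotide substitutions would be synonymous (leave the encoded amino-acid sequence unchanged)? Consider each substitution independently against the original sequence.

Codon 1 (GAG, Glu): 1 synonymous substitution.
Codon 2 (UGC, Cys): 1 synonymous substitution.
Total: 1 + 1 = 2.

2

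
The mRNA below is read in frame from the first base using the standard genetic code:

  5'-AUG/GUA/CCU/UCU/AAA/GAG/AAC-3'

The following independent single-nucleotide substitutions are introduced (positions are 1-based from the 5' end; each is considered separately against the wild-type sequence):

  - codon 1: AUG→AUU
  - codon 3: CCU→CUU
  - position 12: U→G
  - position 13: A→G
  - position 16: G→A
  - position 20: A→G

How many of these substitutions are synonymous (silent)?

1

Codon 1: AUG (Met) → AUU (Ile) — missense.
Codon 3: CCU (Pro) → CUU (Leu) — missense.
Codon 4: UCU (Ser) → UCG (Ser) — synonymous.
Codon 5: AAA (Lys) → GAA (Glu) — missense.
Codon 6: GAG (Glu) → AAG (Lys) — missense.
Codon 7: AAC (Asn) → AGC (Ser) — missense.
Synonymous: 1 of 6.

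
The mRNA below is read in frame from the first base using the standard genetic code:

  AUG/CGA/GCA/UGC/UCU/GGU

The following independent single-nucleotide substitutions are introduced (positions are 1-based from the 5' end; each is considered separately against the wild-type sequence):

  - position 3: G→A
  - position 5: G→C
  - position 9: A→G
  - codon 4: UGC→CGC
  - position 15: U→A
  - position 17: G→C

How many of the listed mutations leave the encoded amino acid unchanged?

2

Codon 1: AUG (Met) → AUA (Ile) — missense.
Codon 2: CGA (Arg) → CCA (Pro) — missense.
Codon 3: GCA (Ala) → GCG (Ala) — synonymous.
Codon 4: UGC (Cys) → CGC (Arg) — missense.
Codon 5: UCU (Ser) → UCA (Ser) — synonymous.
Codon 6: GGU (Gly) → GCU (Ala) — missense.
Synonymous: 2 of 6.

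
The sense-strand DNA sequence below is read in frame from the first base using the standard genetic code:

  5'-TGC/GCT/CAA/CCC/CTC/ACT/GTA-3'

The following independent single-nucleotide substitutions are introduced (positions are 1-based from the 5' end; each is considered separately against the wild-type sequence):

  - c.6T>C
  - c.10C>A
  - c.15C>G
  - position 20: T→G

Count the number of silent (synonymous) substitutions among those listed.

2

Codon 2: GCT (Ala) → GCC (Ala) — synonymous.
Codon 4: CCC (Pro) → ACC (Thr) — missense.
Codon 5: CTC (Leu) → CTG (Leu) — synonymous.
Codon 7: GTA (Val) → GGA (Gly) — missense.
Synonymous: 2 of 4.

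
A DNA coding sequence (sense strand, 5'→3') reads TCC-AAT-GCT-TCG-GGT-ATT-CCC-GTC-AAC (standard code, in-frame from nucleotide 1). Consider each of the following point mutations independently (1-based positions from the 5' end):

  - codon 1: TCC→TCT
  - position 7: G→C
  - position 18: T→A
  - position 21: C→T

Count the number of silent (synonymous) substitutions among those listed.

Codon 1: TCC (Ser) → TCT (Ser) — synonymous.
Codon 3: GCT (Ala) → CCT (Pro) — missense.
Codon 6: ATT (Ile) → ATA (Ile) — synonymous.
Codon 7: CCC (Pro) → CCT (Pro) — synonymous.
Synonymous: 3 of 4.

3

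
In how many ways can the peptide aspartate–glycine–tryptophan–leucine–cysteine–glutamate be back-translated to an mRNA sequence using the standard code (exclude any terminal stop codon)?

192

Asp: 2 codons.
Gly: 4 codons.
Trp: 1 codon.
Leu: 6 codons.
Cys: 2 codons.
Glu: 2 codons.
2 × 4 × 1 × 6 × 2 × 2 = 192.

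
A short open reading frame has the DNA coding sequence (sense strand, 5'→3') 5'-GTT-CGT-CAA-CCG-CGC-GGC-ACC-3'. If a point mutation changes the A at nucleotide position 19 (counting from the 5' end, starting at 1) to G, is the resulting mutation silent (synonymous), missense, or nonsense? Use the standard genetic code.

missense

Position 19 falls in codon 7: ACC → Thr.
After the substitution the codon is GCC → Ala.
Thr ≠ Ala, so this is a missense mutation.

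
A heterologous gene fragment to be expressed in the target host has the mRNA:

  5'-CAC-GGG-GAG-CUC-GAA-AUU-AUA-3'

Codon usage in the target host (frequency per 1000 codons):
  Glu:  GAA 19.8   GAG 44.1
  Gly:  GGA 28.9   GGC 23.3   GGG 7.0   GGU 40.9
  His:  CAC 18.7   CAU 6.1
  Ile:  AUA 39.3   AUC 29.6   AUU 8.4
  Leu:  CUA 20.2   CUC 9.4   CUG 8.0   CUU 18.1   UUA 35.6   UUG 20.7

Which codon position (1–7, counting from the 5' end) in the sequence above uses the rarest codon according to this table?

Codon 1 CAC (His): 18.7 per 1000.
Codon 2 GGG (Gly): 7.0 per 1000.
Codon 3 GAG (Glu): 44.1 per 1000.
Codon 4 CUC (Leu): 9.4 per 1000.
Codon 5 GAA (Glu): 19.8 per 1000.
Codon 6 AUU (Ile): 8.4 per 1000.
Codon 7 AUA (Ile): 39.3 per 1000.
Lowest frequency is 7.0 at codon 2.

2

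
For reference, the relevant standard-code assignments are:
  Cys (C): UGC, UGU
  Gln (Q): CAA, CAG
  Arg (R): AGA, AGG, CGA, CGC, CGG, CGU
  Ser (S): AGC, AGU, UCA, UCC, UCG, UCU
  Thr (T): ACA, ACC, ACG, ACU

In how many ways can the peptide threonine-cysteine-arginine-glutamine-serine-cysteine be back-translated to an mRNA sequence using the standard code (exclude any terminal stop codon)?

1152

Thr: 4 codons.
Cys: 2 codons.
Arg: 6 codons.
Gln: 2 codons.
Ser: 6 codons.
Cys: 2 codons.
4 × 2 × 6 × 2 × 6 × 2 = 1152.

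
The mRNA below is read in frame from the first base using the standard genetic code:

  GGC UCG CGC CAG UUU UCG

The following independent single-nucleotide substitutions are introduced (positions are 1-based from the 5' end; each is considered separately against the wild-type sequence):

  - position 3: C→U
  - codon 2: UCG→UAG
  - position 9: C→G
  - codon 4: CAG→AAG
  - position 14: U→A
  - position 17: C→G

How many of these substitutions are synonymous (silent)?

Codon 1: GGC (Gly) → GGU (Gly) — synonymous.
Codon 2: UCG (Ser) → UAG (Stop) — nonsense.
Codon 3: CGC (Arg) → CGG (Arg) — synonymous.
Codon 4: CAG (Gln) → AAG (Lys) — missense.
Codon 5: UUU (Phe) → UAU (Tyr) — missense.
Codon 6: UCG (Ser) → UGG (Trp) — missense.
Synonymous: 2 of 6.

2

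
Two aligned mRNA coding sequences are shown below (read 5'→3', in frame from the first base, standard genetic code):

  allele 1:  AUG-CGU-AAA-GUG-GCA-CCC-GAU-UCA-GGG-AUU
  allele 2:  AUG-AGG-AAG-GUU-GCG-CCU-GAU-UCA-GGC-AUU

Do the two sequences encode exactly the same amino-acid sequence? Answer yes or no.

Codon 1: AUG Met / AUG Met — identical.
Codon 2: CGU Arg / AGG Arg — synonymous.
Codon 3: AAA Lys / AAG Lys — synonymous.
Codon 4: GUG Val / GUU Val — synonymous.
Codon 5: GCA Ala / GCG Ala — synonymous.
Codon 6: CCC Pro / CCU Pro — synonymous.
Codon 7: GAU Asp / GAU Asp — identical.
Codon 8: UCA Ser / UCA Ser — identical.
Codon 9: GGG Gly / GGC Gly — synonymous.
Codon 10: AUU Ile / AUU Ile — identical.
Nonsynonymous differences: 0 → same protein.

yes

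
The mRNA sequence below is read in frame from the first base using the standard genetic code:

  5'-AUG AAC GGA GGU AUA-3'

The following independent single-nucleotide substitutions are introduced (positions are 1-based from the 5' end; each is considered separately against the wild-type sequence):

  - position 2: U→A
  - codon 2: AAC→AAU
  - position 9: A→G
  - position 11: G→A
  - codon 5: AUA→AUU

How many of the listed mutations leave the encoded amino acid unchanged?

3

Codon 1: AUG (Met) → AAG (Lys) — missense.
Codon 2: AAC (Asn) → AAU (Asn) — synonymous.
Codon 3: GGA (Gly) → GGG (Gly) — synonymous.
Codon 4: GGU (Gly) → GAU (Asp) — missense.
Codon 5: AUA (Ile) → AUU (Ile) — synonymous.
Synonymous: 3 of 5.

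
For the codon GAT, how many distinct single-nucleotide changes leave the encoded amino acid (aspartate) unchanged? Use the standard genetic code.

1

Position 1: none → 0 synonymous.
Position 2: none → 0 synonymous.
Position 3: GAC → 1 synonymous.
Total: 0 + 0 + 1 = 1.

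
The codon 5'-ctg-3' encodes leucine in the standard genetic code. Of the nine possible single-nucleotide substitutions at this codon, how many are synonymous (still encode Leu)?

Position 1: TTG → 1 synonymous.
Position 2: none → 0 synonymous.
Position 3: CTT, CTC, CTA → 3 synonymous.
Total: 1 + 0 + 3 = 4.

4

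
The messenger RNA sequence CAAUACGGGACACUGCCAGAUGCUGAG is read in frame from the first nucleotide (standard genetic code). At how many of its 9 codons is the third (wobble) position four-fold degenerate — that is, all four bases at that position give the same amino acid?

5

Codon 1 CAA (Gln): third position 2-fold.
Codon 2 UAC (Tyr): third position 2-fold.
Codon 3 GGG (Gly): third position 4-fold.
Codon 4 ACA (Thr): third position 4-fold.
Codon 5 CUG (Leu): third position 4-fold.
Codon 6 CCA (Pro): third position 4-fold.
Codon 7 GAU (Asp): third position 2-fold.
Codon 8 GCU (Ala): third position 4-fold.
Codon 9 GAG (Glu): third position 2-fold.
Four-fold degenerate third positions: 5.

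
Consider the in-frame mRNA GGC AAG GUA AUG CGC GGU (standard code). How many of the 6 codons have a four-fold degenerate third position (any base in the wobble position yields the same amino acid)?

Codon 1 GGC (Gly): third position 4-fold.
Codon 2 AAG (Lys): third position 2-fold.
Codon 3 GUA (Val): third position 4-fold.
Codon 4 AUG (Met): third position 1-fold.
Codon 5 CGC (Arg): third position 4-fold.
Codon 6 GGU (Gly): third position 4-fold.
Four-fold degenerate third positions: 4.

4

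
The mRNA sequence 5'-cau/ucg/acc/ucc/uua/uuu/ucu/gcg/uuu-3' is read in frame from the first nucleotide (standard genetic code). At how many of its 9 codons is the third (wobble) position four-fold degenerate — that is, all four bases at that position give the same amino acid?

5

Codon 1 CAU (His): third position 2-fold.
Codon 2 UCG (Ser): third position 4-fold.
Codon 3 ACC (Thr): third position 4-fold.
Codon 4 UCC (Ser): third position 4-fold.
Codon 5 UUA (Leu): third position 2-fold.
Codon 6 UUU (Phe): third position 2-fold.
Codon 7 UCU (Ser): third position 4-fold.
Codon 8 GCG (Ala): third position 4-fold.
Codon 9 UUU (Phe): third position 2-fold.
Four-fold degenerate third positions: 5.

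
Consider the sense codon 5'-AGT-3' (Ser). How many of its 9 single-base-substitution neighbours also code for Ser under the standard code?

1

Position 1: none → 0 synonymous.
Position 2: none → 0 synonymous.
Position 3: AGC → 1 synonymous.
Total: 0 + 0 + 1 = 1.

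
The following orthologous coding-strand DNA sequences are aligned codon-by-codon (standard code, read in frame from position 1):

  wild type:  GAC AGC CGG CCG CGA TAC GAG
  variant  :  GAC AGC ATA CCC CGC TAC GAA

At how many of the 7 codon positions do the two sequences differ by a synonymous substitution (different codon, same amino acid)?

3

Codon 1: GAC Asp / GAC Asp — identical.
Codon 2: AGC Ser / AGC Ser — identical.
Codon 3: CGG Arg / ATA Ile — nonsynonymous.
Codon 4: CCG Pro / CCC Pro — synonymous.
Codon 5: CGA Arg / CGC Arg — synonymous.
Codon 6: TAC Tyr / TAC Tyr — identical.
Codon 7: GAG Glu / GAA Glu — synonymous.
Synonymous differences: 3.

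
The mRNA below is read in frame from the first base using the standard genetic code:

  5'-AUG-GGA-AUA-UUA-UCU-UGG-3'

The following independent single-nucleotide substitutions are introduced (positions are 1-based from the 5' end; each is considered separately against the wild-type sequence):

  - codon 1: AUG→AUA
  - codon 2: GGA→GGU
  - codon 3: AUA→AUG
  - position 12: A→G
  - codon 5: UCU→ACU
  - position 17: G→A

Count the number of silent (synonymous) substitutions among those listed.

Codon 1: AUG (Met) → AUA (Ile) — missense.
Codon 2: GGA (Gly) → GGU (Gly) — synonymous.
Codon 3: AUA (Ile) → AUG (Met) — missense.
Codon 4: UUA (Leu) → UUG (Leu) — synonymous.
Codon 5: UCU (Ser) → ACU (Thr) — missense.
Codon 6: UGG (Trp) → UAG (Stop) — nonsense.
Synonymous: 2 of 6.

2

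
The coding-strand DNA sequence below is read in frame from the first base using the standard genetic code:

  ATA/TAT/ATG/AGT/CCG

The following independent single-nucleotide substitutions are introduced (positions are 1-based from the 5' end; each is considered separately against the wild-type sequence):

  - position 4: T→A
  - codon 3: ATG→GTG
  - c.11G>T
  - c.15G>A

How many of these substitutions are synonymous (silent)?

1

Codon 2: TAT (Tyr) → AAT (Asn) — missense.
Codon 3: ATG (Met) → GTG (Val) — missense.
Codon 4: AGT (Ser) → ATT (Ile) — missense.
Codon 5: CCG (Pro) → CCA (Pro) — synonymous.
Synonymous: 1 of 4.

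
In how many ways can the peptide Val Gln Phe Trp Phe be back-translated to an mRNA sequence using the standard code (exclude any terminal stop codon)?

Val: 4 codons.
Gln: 2 codons.
Phe: 2 codons.
Trp: 1 codon.
Phe: 2 codons.
4 × 2 × 2 × 1 × 2 = 32.

32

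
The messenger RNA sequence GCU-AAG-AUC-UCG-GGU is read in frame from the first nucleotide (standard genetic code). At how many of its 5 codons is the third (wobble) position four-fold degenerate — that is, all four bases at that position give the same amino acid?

Codon 1 GCU (Ala): third position 4-fold.
Codon 2 AAG (Lys): third position 2-fold.
Codon 3 AUC (Ile): third position 3-fold.
Codon 4 UCG (Ser): third position 4-fold.
Codon 5 GGU (Gly): third position 4-fold.
Four-fold degenerate third positions: 3.

3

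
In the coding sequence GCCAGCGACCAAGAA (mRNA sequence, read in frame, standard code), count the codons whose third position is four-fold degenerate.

1

Codon 1 GCC (Ala): third position 4-fold.
Codon 2 AGC (Ser): third position 2-fold.
Codon 3 GAC (Asp): third position 2-fold.
Codon 4 CAA (Gln): third position 2-fold.
Codon 5 GAA (Glu): third position 2-fold.
Four-fold degenerate third positions: 1.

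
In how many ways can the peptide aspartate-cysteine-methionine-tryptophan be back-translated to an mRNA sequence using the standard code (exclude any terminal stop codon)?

Asp: 2 codons.
Cys: 2 codons.
Met: 1 codon.
Trp: 1 codon.
2 × 2 × 1 × 1 = 4.

4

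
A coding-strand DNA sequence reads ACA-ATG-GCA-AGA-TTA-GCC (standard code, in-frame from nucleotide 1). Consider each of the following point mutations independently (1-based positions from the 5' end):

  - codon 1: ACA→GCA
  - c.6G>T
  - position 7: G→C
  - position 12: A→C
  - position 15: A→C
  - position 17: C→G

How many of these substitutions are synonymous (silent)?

Codon 1: ACA (Thr) → GCA (Ala) — missense.
Codon 2: ATG (Met) → ATT (Ile) — missense.
Codon 3: GCA (Ala) → CCA (Pro) — missense.
Codon 4: AGA (Arg) → AGC (Ser) — missense.
Codon 5: TTA (Leu) → TTC (Phe) — missense.
Codon 6: GCC (Ala) → GGC (Gly) — missense.
Synonymous: 0 of 6.

0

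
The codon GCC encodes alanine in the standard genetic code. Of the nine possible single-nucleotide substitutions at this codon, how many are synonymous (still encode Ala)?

3

Position 1: none → 0 synonymous.
Position 2: none → 0 synonymous.
Position 3: GCT, GCA, GCG → 3 synonymous.
Total: 0 + 0 + 3 = 3.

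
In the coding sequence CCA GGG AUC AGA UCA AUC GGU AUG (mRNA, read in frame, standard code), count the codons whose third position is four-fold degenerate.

4

Codon 1 CCA (Pro): third position 4-fold.
Codon 2 GGG (Gly): third position 4-fold.
Codon 3 AUC (Ile): third position 3-fold.
Codon 4 AGA (Arg): third position 2-fold.
Codon 5 UCA (Ser): third position 4-fold.
Codon 6 AUC (Ile): third position 3-fold.
Codon 7 GGU (Gly): third position 4-fold.
Codon 8 AUG (Met): third position 1-fold.
Four-fold degenerate third positions: 4.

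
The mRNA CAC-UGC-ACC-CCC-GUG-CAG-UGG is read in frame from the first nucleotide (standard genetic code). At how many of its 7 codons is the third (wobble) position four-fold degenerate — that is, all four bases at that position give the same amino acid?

3

Codon 1 CAC (His): third position 2-fold.
Codon 2 UGC (Cys): third position 2-fold.
Codon 3 ACC (Thr): third position 4-fold.
Codon 4 CCC (Pro): third position 4-fold.
Codon 5 GUG (Val): third position 4-fold.
Codon 6 CAG (Gln): third position 2-fold.
Codon 7 UGG (Trp): third position 1-fold.
Four-fold degenerate third positions: 3.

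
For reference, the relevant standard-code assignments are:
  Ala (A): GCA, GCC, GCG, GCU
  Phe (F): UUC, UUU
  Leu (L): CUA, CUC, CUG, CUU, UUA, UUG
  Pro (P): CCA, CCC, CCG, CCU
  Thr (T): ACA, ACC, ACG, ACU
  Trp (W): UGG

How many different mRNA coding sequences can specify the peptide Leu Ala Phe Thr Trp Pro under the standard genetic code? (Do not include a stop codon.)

Leu: 6 codons.
Ala: 4 codons.
Phe: 2 codons.
Thr: 4 codons.
Trp: 1 codon.
Pro: 4 codons.
6 × 4 × 2 × 4 × 1 × 4 = 768.

768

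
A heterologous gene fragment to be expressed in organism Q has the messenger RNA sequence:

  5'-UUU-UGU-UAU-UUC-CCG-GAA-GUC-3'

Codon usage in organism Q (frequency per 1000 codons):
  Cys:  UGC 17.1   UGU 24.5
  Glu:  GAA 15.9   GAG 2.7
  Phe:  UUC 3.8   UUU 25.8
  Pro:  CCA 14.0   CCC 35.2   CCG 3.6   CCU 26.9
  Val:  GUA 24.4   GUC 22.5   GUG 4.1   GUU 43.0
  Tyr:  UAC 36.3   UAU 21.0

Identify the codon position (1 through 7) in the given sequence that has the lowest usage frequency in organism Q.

5

Codon 1 UUU (Phe): 25.8 per 1000.
Codon 2 UGU (Cys): 24.5 per 1000.
Codon 3 UAU (Tyr): 21.0 per 1000.
Codon 4 UUC (Phe): 3.8 per 1000.
Codon 5 CCG (Pro): 3.6 per 1000.
Codon 6 GAA (Glu): 15.9 per 1000.
Codon 7 GUC (Val): 22.5 per 1000.
Lowest frequency is 3.6 at codon 5.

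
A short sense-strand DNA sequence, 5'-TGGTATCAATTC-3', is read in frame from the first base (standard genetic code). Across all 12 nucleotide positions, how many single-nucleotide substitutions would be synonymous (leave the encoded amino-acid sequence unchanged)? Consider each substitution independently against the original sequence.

Codon 1 (TGG, Trp): 0 synonymous substitutions.
Codon 2 (TAT, Tyr): 1 synonymous substitution.
Codon 3 (CAA, Gln): 1 synonymous substitution.
Codon 4 (TTC, Phe): 1 synonymous substitution.
Total: 0 + 1 + 1 + 1 = 3.

3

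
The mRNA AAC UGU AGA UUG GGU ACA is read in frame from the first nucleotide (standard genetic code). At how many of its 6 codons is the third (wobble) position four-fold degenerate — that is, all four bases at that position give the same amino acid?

Codon 1 AAC (Asn): third position 2-fold.
Codon 2 UGU (Cys): third position 2-fold.
Codon 3 AGA (Arg): third position 2-fold.
Codon 4 UUG (Leu): third position 2-fold.
Codon 5 GGU (Gly): third position 4-fold.
Codon 6 ACA (Thr): third position 4-fold.
Four-fold degenerate third positions: 2.

2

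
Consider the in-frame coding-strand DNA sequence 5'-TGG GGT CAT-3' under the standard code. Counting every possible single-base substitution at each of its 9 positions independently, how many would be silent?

Codon 1 (TGG, Trp): 0 synonymous substitutions.
Codon 2 (GGT, Gly): 3 synonymous substitutions.
Codon 3 (CAT, His): 1 synonymous substitution.
Total: 0 + 3 + 1 = 4.

4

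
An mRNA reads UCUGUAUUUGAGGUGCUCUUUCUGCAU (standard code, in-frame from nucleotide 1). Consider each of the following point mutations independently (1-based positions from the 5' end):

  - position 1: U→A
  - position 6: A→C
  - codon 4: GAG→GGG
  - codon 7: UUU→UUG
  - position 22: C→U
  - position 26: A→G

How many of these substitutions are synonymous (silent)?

Codon 1: UCU (Ser) → ACU (Thr) — missense.
Codon 2: GUA (Val) → GUC (Val) — synonymous.
Codon 4: GAG (Glu) → GGG (Gly) — missense.
Codon 7: UUU (Phe) → UUG (Leu) — missense.
Codon 8: CUG (Leu) → UUG (Leu) — synonymous.
Codon 9: CAU (His) → CGU (Arg) — missense.
Synonymous: 2 of 6.

2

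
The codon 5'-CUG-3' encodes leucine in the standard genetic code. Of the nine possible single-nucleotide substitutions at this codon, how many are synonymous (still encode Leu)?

Position 1: UUG → 1 synonymous.
Position 2: none → 0 synonymous.
Position 3: CUU, CUC, CUA → 3 synonymous.
Total: 1 + 0 + 3 = 4.

4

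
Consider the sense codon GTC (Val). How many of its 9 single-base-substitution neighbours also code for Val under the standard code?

Position 1: none → 0 synonymous.
Position 2: none → 0 synonymous.
Position 3: GTT, GTA, GTG → 3 synonymous.
Total: 0 + 0 + 3 = 3.

3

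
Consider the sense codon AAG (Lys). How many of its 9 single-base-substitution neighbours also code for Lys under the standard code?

Position 1: none → 0 synonymous.
Position 2: none → 0 synonymous.
Position 3: AAA → 1 synonymous.
Total: 0 + 0 + 1 = 1.

1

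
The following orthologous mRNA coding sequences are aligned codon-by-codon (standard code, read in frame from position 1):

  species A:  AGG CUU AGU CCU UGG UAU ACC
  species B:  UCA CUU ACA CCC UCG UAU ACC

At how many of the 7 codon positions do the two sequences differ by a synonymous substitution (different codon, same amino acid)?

Codon 1: AGG Arg / UCA Ser — nonsynonymous.
Codon 2: CUU Leu / CUU Leu — identical.
Codon 3: AGU Ser / ACA Thr — nonsynonymous.
Codon 4: CCU Pro / CCC Pro — synonymous.
Codon 5: UGG Trp / UCG Ser — nonsynonymous.
Codon 6: UAU Tyr / UAU Tyr — identical.
Codon 7: ACC Thr / ACC Thr — identical.
Synonymous differences: 1.

1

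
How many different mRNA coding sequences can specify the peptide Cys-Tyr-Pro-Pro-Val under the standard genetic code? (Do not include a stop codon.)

Cys: 2 codons.
Tyr: 2 codons.
Pro: 4 codons.
Pro: 4 codons.
Val: 4 codons.
2 × 2 × 4 × 4 × 4 = 256.

256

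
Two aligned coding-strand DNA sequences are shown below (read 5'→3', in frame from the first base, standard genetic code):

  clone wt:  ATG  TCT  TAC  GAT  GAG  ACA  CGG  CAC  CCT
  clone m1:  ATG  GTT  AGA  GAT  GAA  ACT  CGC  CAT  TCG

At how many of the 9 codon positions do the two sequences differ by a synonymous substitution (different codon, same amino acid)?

Codon 1: ATG Met / ATG Met — identical.
Codon 2: TCT Ser / GTT Val — nonsynonymous.
Codon 3: TAC Tyr / AGA Arg — nonsynonymous.
Codon 4: GAT Asp / GAT Asp — identical.
Codon 5: GAG Glu / GAA Glu — synonymous.
Codon 6: ACA Thr / ACT Thr — synonymous.
Codon 7: CGG Arg / CGC Arg — synonymous.
Codon 8: CAC His / CAT His — synonymous.
Codon 9: CCT Pro / TCG Ser — nonsynonymous.
Synonymous differences: 4.

4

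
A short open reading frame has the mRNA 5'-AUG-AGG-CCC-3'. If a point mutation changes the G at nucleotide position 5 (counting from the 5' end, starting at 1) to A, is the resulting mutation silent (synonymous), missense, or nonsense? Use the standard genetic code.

Position 5 falls in codon 2: AGG → Arg.
After the substitution the codon is AAG → Lys.
Arg ≠ Lys, so this is a missense mutation.

missense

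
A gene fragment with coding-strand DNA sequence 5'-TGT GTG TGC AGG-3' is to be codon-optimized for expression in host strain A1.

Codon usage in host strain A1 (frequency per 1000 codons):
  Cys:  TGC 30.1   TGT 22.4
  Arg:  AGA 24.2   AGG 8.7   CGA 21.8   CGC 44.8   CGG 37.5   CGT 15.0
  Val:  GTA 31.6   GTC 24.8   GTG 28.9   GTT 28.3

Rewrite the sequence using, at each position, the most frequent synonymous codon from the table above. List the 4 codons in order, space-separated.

TGC GTA TGC CGC

Codon 1 (Cys): best is TGC at 30.1.
Codon 2 (Val): best is GTA at 31.6.
Codon 3 (Cys): best is TGC at 30.1.
Codon 4 (Arg): best is CGC at 44.8.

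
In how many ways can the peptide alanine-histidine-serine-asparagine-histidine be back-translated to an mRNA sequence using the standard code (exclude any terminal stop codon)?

Ala: 4 codons.
His: 2 codons.
Ser: 6 codons.
Asn: 2 codons.
His: 2 codons.
4 × 2 × 6 × 2 × 2 = 192.

192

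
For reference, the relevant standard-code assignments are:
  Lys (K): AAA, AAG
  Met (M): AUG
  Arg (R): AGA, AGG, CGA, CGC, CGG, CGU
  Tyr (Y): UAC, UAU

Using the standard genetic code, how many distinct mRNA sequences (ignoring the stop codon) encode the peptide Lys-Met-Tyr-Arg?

Lys: 2 codons.
Met: 1 codon.
Tyr: 2 codons.
Arg: 6 codons.
2 × 1 × 2 × 6 = 24.

24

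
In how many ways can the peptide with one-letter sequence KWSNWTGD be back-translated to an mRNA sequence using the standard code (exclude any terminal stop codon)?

768

Lys: 2 codons.
Trp: 1 codon.
Ser: 6 codons.
Asn: 2 codons.
Trp: 1 codon.
Thr: 4 codons.
Gly: 4 codons.
Asp: 2 codons.
2 × 1 × 6 × 2 × 1 × 4 × 4 × 2 = 768.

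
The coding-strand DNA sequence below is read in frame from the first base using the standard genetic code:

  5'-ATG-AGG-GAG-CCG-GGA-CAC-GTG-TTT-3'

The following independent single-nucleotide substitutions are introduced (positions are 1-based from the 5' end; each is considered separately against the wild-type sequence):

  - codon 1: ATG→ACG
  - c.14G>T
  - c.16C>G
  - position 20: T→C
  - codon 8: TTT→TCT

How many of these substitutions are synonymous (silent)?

0

Codon 1: ATG (Met) → ACG (Thr) — missense.
Codon 5: GGA (Gly) → GTA (Val) — missense.
Codon 6: CAC (His) → GAC (Asp) — missense.
Codon 7: GTG (Val) → GCG (Ala) — missense.
Codon 8: TTT (Phe) → TCT (Ser) — missense.
Synonymous: 0 of 5.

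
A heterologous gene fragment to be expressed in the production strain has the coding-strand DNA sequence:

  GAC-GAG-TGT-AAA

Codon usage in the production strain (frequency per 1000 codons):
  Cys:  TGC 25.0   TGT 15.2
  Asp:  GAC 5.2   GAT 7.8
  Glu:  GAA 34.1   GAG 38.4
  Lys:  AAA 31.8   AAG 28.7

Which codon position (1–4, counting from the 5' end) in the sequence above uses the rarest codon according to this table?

Codon 1 GAC (Asp): 5.2 per 1000.
Codon 2 GAG (Glu): 38.4 per 1000.
Codon 3 TGT (Cys): 15.2 per 1000.
Codon 4 AAA (Lys): 31.8 per 1000.
Lowest frequency is 5.2 at codon 1.

1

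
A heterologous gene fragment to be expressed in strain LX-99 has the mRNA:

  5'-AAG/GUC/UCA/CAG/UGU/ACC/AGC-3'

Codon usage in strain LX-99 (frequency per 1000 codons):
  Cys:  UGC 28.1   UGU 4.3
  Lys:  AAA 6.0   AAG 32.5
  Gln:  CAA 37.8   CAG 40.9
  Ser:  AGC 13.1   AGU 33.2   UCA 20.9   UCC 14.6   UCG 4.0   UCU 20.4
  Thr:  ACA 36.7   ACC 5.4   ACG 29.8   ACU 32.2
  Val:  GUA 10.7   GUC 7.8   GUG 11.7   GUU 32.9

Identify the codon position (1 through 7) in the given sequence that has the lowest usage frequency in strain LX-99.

Codon 1 AAG (Lys): 32.5 per 1000.
Codon 2 GUC (Val): 7.8 per 1000.
Codon 3 UCA (Ser): 20.9 per 1000.
Codon 4 CAG (Gln): 40.9 per 1000.
Codon 5 UGU (Cys): 4.3 per 1000.
Codon 6 ACC (Thr): 5.4 per 1000.
Codon 7 AGC (Ser): 13.1 per 1000.
Lowest frequency is 4.3 at codon 5.

5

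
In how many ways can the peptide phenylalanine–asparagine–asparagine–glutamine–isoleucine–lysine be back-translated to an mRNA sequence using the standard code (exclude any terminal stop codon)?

96

Phe: 2 codons.
Asn: 2 codons.
Asn: 2 codons.
Gln: 2 codons.
Ile: 3 codons.
Lys: 2 codons.
2 × 2 × 2 × 2 × 3 × 2 = 96.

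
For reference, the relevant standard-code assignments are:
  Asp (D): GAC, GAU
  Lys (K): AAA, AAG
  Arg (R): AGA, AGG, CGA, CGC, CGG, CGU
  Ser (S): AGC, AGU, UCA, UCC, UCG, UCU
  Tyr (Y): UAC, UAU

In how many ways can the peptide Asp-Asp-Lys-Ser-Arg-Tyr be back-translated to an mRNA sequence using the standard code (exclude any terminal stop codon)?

576

Asp: 2 codons.
Asp: 2 codons.
Lys: 2 codons.
Ser: 6 codons.
Arg: 6 codons.
Tyr: 2 codons.
2 × 2 × 2 × 6 × 6 × 2 = 576.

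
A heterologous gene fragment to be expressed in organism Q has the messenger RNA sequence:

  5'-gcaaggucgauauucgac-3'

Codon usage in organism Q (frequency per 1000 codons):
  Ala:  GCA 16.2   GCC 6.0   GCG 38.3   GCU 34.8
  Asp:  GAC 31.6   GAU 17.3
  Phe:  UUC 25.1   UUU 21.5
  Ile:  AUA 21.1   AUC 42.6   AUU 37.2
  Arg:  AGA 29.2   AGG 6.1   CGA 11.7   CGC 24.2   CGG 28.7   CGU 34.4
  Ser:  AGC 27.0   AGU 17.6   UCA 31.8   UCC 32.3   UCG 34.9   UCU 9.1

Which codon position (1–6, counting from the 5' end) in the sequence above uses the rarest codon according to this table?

2

Codon 1 GCA (Ala): 16.2 per 1000.
Codon 2 AGG (Arg): 6.1 per 1000.
Codon 3 UCG (Ser): 34.9 per 1000.
Codon 4 AUA (Ile): 21.1 per 1000.
Codon 5 UUC (Phe): 25.1 per 1000.
Codon 6 GAC (Asp): 31.6 per 1000.
Lowest frequency is 6.1 at codon 2.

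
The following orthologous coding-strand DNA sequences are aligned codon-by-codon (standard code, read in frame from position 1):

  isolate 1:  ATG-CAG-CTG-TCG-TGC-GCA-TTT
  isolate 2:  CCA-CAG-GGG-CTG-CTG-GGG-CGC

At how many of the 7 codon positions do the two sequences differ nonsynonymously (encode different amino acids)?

6

Codon 1: ATG Met / CCA Pro — nonsynonymous.
Codon 2: CAG Gln / CAG Gln — identical.
Codon 3: CTG Leu / GGG Gly — nonsynonymous.
Codon 4: TCG Ser / CTG Leu — nonsynonymous.
Codon 5: TGC Cys / CTG Leu — nonsynonymous.
Codon 6: GCA Ala / GGG Gly — nonsynonymous.
Codon 7: TTT Phe / CGC Arg — nonsynonymous.
Nonsynonymous differences: 6.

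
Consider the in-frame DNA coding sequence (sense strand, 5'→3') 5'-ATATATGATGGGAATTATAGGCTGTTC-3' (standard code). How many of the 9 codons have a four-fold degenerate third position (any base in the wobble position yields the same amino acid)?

Codon 1 ATA (Ile): third position 3-fold.
Codon 2 TAT (Tyr): third position 2-fold.
Codon 3 GAT (Asp): third position 2-fold.
Codon 4 GGG (Gly): third position 4-fold.
Codon 5 AAT (Asn): third position 2-fold.
Codon 6 TAT (Tyr): third position 2-fold.
Codon 7 AGG (Arg): third position 2-fold.
Codon 8 CTG (Leu): third position 4-fold.
Codon 9 TTC (Phe): third position 2-fold.
Four-fold degenerate third positions: 2.

2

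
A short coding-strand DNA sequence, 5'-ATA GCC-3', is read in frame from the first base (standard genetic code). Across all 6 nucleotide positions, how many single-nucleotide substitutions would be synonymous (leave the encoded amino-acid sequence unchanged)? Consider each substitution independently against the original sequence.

5

Codon 1 (ATA, Ile): 2 synonymous substitutions.
Codon 2 (GCC, Ala): 3 synonymous substitutions.
Total: 2 + 3 = 5.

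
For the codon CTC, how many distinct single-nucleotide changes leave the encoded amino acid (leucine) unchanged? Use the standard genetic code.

3

Position 1: none → 0 synonymous.
Position 2: none → 0 synonymous.
Position 3: CTT, CTA, CTG → 3 synonymous.
Total: 0 + 0 + 3 = 3.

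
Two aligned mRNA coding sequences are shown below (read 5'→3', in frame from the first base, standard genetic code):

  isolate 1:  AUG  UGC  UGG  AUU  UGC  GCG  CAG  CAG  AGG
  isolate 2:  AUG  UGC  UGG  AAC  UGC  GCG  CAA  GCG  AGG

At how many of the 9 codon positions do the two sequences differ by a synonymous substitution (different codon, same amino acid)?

1

Codon 1: AUG Met / AUG Met — identical.
Codon 2: UGC Cys / UGC Cys — identical.
Codon 3: UGG Trp / UGG Trp — identical.
Codon 4: AUU Ile / AAC Asn — nonsynonymous.
Codon 5: UGC Cys / UGC Cys — identical.
Codon 6: GCG Ala / GCG Ala — identical.
Codon 7: CAG Gln / CAA Gln — synonymous.
Codon 8: CAG Gln / GCG Ala — nonsynonymous.
Codon 9: AGG Arg / AGG Arg — identical.
Synonymous differences: 1.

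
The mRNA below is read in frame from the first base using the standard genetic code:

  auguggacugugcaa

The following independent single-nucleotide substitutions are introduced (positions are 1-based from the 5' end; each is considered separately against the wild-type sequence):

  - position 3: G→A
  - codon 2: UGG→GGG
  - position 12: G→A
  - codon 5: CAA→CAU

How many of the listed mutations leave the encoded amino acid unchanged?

1

Codon 1: AUG (Met) → AUA (Ile) — missense.
Codon 2: UGG (Trp) → GGG (Gly) — missense.
Codon 4: GUG (Val) → GUA (Val) — synonymous.
Codon 5: CAA (Gln) → CAU (His) — missense.
Synonymous: 1 of 4.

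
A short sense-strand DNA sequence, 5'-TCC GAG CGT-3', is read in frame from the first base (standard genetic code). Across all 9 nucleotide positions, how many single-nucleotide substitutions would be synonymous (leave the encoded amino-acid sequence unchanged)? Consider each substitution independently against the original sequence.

Codon 1 (TCC, Ser): 3 synonymous substitutions.
Codon 2 (GAG, Glu): 1 synonymous substitution.
Codon 3 (CGT, Arg): 3 synonymous substitutions.
Total: 3 + 1 + 3 = 7.

7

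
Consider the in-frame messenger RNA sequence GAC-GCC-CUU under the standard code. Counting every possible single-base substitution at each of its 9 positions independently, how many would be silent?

Codon 1 (GAC, Asp): 1 synonymous substitution.
Codon 2 (GCC, Ala): 3 synonymous substitutions.
Codon 3 (CUU, Leu): 3 synonymous substitutions.
Total: 1 + 3 + 3 = 7.

7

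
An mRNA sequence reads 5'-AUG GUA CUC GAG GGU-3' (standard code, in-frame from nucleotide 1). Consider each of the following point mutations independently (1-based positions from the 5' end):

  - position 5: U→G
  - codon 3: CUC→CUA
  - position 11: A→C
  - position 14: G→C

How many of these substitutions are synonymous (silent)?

Codon 2: GUA (Val) → GGA (Gly) — missense.
Codon 3: CUC (Leu) → CUA (Leu) — synonymous.
Codon 4: GAG (Glu) → GCG (Ala) — missense.
Codon 5: GGU (Gly) → GCU (Ala) — missense.
Synonymous: 1 of 4.

1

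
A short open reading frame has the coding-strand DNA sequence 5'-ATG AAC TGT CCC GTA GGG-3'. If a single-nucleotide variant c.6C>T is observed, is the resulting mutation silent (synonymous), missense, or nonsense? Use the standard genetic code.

silent

Position 6 falls in codon 2: AAC → Asn.
After the substitution the codon is AAT → Asn.
Both encode Asn, so the change is synonymous.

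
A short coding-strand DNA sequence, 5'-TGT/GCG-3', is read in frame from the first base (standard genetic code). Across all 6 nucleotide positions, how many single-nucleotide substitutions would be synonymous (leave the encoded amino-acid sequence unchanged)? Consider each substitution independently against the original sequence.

Codon 1 (TGT, Cys): 1 synonymous substitution.
Codon 2 (GCG, Ala): 3 synonymous substitutions.
Total: 1 + 3 = 4.

4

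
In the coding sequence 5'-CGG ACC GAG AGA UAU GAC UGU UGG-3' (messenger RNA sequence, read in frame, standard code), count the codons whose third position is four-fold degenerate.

Codon 1 CGG (Arg): third position 4-fold.
Codon 2 ACC (Thr): third position 4-fold.
Codon 3 GAG (Glu): third position 2-fold.
Codon 4 AGA (Arg): third position 2-fold.
Codon 5 UAU (Tyr): third position 2-fold.
Codon 6 GAC (Asp): third position 2-fold.
Codon 7 UGU (Cys): third position 2-fold.
Codon 8 UGG (Trp): third position 1-fold.
Four-fold degenerate third positions: 2.

2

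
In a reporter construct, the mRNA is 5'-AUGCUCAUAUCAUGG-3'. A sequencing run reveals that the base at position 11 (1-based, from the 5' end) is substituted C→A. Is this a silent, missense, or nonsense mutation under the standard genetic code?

Position 11 falls in codon 4: UCA → Ser.
After the substitution the codon is UAA → Stop.
The new codon is a stop codon, so this is a nonsense mutation.

nonsense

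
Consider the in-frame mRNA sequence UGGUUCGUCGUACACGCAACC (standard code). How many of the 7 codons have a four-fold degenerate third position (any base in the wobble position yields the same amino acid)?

Codon 1 UGG (Trp): third position 1-fold.
Codon 2 UUC (Phe): third position 2-fold.
Codon 3 GUC (Val): third position 4-fold.
Codon 4 GUA (Val): third position 4-fold.
Codon 5 CAC (His): third position 2-fold.
Codon 6 GCA (Ala): third position 4-fold.
Codon 7 ACC (Thr): third position 4-fold.
Four-fold degenerate third positions: 4.

4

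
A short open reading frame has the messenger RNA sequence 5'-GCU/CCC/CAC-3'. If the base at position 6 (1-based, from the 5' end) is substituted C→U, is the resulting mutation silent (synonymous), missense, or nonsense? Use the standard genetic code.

Position 6 falls in codon 2: CCC → Pro.
After the substitution the codon is CCU → Pro.
Both encode Pro, so the change is synonymous.

silent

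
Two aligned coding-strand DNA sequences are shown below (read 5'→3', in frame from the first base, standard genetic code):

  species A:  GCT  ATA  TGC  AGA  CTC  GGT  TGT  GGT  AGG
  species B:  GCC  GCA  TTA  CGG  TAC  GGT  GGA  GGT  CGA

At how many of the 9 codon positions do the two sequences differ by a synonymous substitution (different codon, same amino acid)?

3

Codon 1: GCT Ala / GCC Ala — synonymous.
Codon 2: ATA Ile / GCA Ala — nonsynonymous.
Codon 3: TGC Cys / TTA Leu — nonsynonymous.
Codon 4: AGA Arg / CGG Arg — synonymous.
Codon 5: CTC Leu / TAC Tyr — nonsynonymous.
Codon 6: GGT Gly / GGT Gly — identical.
Codon 7: TGT Cys / GGA Gly — nonsynonymous.
Codon 8: GGT Gly / GGT Gly — identical.
Codon 9: AGG Arg / CGA Arg — synonymous.
Synonymous differences: 3.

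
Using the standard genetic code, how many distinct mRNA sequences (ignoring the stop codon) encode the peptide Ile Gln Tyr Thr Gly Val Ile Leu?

Ile: 3 codons.
Gln: 2 codons.
Tyr: 2 codons.
Thr: 4 codons.
Gly: 4 codons.
Val: 4 codons.
Ile: 3 codons.
Leu: 6 codons.
3 × 2 × 2 × 4 × 4 × 4 × 3 × 6 = 13824.

13824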